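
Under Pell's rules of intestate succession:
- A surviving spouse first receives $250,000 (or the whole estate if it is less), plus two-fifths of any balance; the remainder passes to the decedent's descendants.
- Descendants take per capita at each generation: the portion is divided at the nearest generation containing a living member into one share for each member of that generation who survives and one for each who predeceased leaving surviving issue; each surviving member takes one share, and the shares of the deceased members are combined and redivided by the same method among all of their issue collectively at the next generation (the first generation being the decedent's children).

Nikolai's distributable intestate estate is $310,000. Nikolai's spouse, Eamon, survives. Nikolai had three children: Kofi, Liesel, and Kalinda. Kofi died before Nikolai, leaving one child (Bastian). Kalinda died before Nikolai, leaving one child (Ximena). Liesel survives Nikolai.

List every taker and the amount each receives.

Eamon: $274,000; Bastian: $12,000; Liesel: $12,000; Ximena: $12,000

Eamon first takes $250,000, leaving a balance of $60,000. Eamon then takes two-fifths of the balance ($24,000), for a total of $274,000. The remaining $36,000 passes to the descendants.
The descendants' portion ($36,000) is divided at the children's generation into 3 shares of $12,000. Liesel takes $12,000. The 2 shares of the deceased (Kofi and Kalinda) are combined into a pool of $24,000.
That pool ($24,000) is divided at the grandchildren's generation equally among Bastian and Ximena: $12,000 each.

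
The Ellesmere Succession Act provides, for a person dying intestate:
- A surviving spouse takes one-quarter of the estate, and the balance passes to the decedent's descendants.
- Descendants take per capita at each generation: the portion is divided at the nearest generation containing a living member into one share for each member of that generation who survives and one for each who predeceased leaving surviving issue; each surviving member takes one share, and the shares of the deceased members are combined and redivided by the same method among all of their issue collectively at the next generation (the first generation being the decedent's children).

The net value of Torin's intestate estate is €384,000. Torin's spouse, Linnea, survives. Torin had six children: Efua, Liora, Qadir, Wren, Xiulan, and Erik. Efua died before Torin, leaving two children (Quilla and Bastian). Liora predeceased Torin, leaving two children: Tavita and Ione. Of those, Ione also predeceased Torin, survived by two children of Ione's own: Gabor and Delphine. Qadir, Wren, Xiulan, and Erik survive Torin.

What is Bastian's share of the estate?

Bastian receives €24,000.

Linnea takes one-quarter of €384,000 = €96,000. The remaining €288,000 passes to the descendants.
The descendants' portion (€288,000) is divided at the children's generation into 6 shares of €48,000. Qadir, Wren, Xiulan, and Erik each take €48,000. The 2 shares of the deceased (Efua and Liora) are combined into a pool of €96,000.
That pool (€96,000) is divided at the grandchildren's generation into 4 shares of €24,000. Quilla, Bastian, and Tavita each take €24,000. The remaining share for the deceased Ione (€24,000) is carried to the next generation.
That pool (€24,000) is divided at the great-grandchildren's generation equally among Gabor and Delphine: €12,000 each.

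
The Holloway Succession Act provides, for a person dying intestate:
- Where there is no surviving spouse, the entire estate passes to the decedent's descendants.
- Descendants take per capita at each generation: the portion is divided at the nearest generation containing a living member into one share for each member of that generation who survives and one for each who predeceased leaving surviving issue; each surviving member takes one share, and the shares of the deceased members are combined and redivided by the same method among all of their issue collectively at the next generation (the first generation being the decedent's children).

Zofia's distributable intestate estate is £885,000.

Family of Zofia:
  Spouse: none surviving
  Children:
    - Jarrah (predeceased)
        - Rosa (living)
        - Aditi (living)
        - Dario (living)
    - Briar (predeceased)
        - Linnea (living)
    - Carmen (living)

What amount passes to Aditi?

Aditi receives £147,500.

The entire £885,000 passes to the descendants.
That amount (£885,000) is divided at the children's generation into 3 shares of £295,000. Carmen takes £295,000. The 2 shares of the deceased (Jarrah and Briar) are combined into a pool of £590,000.
That pool (£590,000) is divided at the grandchildren's generation equally among Rosa, Aditi, Dario, and Linnea: £147,500 each.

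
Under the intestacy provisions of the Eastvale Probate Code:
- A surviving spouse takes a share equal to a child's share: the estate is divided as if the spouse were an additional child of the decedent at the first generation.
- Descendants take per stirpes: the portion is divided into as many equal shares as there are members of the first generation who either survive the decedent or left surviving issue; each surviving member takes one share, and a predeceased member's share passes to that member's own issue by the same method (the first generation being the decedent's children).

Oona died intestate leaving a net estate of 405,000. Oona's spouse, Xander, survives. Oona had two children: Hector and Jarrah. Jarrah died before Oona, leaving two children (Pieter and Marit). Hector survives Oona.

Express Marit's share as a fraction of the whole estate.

Marit receives 1/6 of the estate.

The spouse counts as an additional share at the children's level, so there are 3 primary shares of 135,000. Xander takes one such share (135,000).
The children's combined portion (270,000) is divided into 2 shares of 135,000: Hector takes 135,000; Jarrah's 135,000 share passes to Jarrah's issue.
Jarrah's share (135,000) is divided into 2 shares of 67,500: Pieter and Marit each take 67,500.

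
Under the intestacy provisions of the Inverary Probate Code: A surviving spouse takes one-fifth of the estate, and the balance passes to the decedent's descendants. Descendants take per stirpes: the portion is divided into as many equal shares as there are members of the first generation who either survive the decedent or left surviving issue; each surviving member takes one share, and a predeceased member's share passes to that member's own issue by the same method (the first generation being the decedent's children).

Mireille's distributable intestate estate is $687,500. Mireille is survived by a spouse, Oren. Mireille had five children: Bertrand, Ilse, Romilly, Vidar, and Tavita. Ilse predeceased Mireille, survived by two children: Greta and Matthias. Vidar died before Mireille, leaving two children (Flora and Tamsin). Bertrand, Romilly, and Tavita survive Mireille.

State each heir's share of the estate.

Oren: $137,500; Bertrand: $110,000; Greta: $55,000; Matthias: $55,000; Romilly: $110,000; Flora: $55,000; Tamsin: $55,000; Tavita: $110,000

Oren takes one-fifth of $687,500 = $137,500. The remaining $550,000 passes to the descendants.
The descendants' portion ($550,000) is divided into 5 shares of $110,000: Bertrand, Romilly, and Tavita each take $110,000; Ilse's $110,000 share passes to Ilse's issue; Vidar's $110,000 share passes to Vidar's issue.
Ilse's share ($110,000) is divided into 2 shares of $55,000: Greta and Matthias each take $55,000.
Vidar's share ($110,000) is divided into 2 shares of $55,000: Flora and Tamsin each take $55,000.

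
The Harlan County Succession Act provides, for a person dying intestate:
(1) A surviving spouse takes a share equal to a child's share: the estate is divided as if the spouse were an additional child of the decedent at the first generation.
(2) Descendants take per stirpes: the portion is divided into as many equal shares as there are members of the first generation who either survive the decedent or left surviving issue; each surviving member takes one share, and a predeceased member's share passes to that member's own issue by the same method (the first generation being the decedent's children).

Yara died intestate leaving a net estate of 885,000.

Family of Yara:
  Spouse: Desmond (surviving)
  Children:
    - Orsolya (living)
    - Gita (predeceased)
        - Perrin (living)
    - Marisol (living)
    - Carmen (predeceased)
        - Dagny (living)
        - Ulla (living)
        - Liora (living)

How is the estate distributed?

Desmond: 177,000; Orsolya: 177,000; Perrin: 177,000; Marisol: 177,000; Dagny: 59,000; Ulla: 59,000; Liora: 59,000

The spouse counts as an additional share at the children's level, so there are 5 primary shares of 177,000. Desmond takes one such share (177,000).
The children's combined portion (708,000) is divided into 4 shares of 177,000: Orsolya and Marisol each take 177,000; Gita's 177,000 share passes to Gita's issue; Carmen's 177,000 share passes to Carmen's issue.
Gita's share (177,000) passes entirely to Perrin.
Carmen's share (177,000) is divided into 3 shares of 59,000: Dagny, Ulla, and Liora each take 59,000.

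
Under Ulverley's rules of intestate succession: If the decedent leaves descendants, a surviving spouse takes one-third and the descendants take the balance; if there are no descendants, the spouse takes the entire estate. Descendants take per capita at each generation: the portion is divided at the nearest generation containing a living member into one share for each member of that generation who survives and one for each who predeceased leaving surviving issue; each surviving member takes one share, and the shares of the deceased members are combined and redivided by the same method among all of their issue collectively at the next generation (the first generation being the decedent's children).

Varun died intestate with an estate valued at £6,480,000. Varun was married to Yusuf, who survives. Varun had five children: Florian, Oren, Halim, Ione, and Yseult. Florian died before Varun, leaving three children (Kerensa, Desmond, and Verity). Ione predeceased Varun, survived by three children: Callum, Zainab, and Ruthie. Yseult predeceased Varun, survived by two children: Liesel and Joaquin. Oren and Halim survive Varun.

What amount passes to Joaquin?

Joaquin receives £324,000.

Yusuf takes one-third of £6,480,000 = £2,160,000. The remaining £4,320,000 passes to the descendants.
The descendants' portion (£4,320,000) is divided at the children's generation into 5 shares of £864,000. Oren and Halim each take £864,000. The 3 shares of the deceased (Florian, Ione, and Yseult) are combined into a pool of £2,592,000.
That pool (£2,592,000) is divided at the grandchildren's generation equally among Kerensa, Desmond, Verity, Callum, Zainab, Ruthie, Liesel, and Joaquin: £324,000 each.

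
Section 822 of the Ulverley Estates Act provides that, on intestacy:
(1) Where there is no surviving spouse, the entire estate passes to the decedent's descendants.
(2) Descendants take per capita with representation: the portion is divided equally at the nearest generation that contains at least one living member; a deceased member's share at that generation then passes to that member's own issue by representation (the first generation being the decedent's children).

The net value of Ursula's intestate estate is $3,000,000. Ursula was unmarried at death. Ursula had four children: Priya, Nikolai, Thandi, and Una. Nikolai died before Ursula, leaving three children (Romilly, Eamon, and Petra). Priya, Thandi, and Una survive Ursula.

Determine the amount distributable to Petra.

The entire $3,000,000 passes to the descendants.
That amount ($3,000,000) is divided into 4 shares of $750,000: Priya, Thandi, and Una each take $750,000; Nikolai's $750,000 share passes to Nikolai's issue.
Nikolai's share ($750,000) is divided into 3 shares of $250,000: Romilly, Eamon, and Petra each take $250,000.

Petra receives $250,000.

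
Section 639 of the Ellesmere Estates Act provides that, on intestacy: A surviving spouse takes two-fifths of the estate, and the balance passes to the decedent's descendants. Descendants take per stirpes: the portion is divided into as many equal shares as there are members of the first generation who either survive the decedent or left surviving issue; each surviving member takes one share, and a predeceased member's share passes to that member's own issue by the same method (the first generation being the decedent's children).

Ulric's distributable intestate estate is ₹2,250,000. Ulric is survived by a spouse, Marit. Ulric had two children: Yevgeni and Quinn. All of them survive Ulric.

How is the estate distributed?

Marit: ₹900,000; Yevgeni: ₹675,000; Quinn: ₹675,000

Marit takes two-fifths of ₹2,250,000 = ₹900,000. The remaining ₹1,350,000 passes to the descendants.
The descendants' portion (₹1,350,000) is divided into 2 shares of ₹675,000: Yevgeni and Quinn each take ₹675,000.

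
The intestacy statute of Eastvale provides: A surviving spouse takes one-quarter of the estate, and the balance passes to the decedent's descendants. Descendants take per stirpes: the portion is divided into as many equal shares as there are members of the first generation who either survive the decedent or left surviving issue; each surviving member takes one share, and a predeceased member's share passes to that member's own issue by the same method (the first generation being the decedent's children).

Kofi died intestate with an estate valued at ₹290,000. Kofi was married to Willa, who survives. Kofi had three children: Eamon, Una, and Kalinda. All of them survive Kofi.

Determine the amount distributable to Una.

Willa takes one-quarter of ₹290,000 = ₹72,500. The remaining ₹217,500 passes to the descendants.
The descendants' portion (₹217,500) is divided into 3 shares of ₹72,500: Eamon, Una, and Kalinda each take ₹72,500.

Una receives ₹72,500.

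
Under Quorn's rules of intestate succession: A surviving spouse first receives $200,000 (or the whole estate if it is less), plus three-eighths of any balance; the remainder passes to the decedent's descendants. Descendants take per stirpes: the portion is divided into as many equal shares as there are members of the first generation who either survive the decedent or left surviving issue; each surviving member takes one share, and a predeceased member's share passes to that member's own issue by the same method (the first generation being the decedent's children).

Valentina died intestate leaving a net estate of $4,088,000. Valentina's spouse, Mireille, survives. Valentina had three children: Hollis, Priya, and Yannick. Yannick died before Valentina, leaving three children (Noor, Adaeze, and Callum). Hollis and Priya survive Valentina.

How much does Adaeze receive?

Adaeze receives $270,000.

Mireille first takes $200,000, leaving a balance of $3,888,000. Mireille then takes three-eighths of the balance ($1,458,000), for a total of $1,658,000. The remaining $2,430,000 passes to the descendants.
The descendants' portion ($2,430,000) is divided into 3 shares of $810,000: Hollis and Priya each take $810,000; Yannick's $810,000 share passes to Yannick's issue.
Yannick's share ($810,000) is divided into 3 shares of $270,000: Noor, Adaeze, and Callum each take $270,000.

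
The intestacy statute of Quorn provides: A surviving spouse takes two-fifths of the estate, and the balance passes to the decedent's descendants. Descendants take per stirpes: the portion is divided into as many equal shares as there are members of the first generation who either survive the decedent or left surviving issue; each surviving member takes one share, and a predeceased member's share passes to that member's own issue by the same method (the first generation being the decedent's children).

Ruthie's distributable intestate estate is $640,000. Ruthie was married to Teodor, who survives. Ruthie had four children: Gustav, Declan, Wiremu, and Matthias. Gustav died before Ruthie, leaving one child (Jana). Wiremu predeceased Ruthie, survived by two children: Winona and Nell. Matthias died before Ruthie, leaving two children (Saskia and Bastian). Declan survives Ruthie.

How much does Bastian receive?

Bastian receives $48,000.

Teodor takes two-fifths of $640,000 = $256,000. The remaining $384,000 passes to the descendants.
The descendants' portion ($384,000) is divided into 4 shares of $96,000: Declan takes $96,000; Gustav's $96,000 share passes to Gustav's issue; Wiremu's $96,000 share passes to Wiremu's issue; Matthias's $96,000 share passes to Matthias's issue.
Gustav's share ($96,000) passes entirely to Jana.
Wiremu's share ($96,000) is divided into 2 shares of $48,000: Winona and Nell each take $48,000.
Matthias's share ($96,000) is divided into 2 shares of $48,000: Saskia and Bastian each take $48,000.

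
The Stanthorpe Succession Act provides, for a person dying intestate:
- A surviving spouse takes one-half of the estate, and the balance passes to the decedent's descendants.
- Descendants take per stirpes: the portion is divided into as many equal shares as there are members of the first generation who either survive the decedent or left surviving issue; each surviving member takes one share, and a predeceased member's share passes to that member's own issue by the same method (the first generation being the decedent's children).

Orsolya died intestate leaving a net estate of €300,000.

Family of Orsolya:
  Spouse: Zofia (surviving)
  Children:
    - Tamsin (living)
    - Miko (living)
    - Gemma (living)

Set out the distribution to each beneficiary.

Zofia takes one-half of €300,000 = €150,000. The remaining €150,000 passes to the descendants.
The descendants' portion (€150,000) is divided into 3 shares of €50,000: Tamsin, Miko, and Gemma each take €50,000.

Zofia: €150,000; Tamsin: €50,000; Miko: €50,000; Gemma: €50,000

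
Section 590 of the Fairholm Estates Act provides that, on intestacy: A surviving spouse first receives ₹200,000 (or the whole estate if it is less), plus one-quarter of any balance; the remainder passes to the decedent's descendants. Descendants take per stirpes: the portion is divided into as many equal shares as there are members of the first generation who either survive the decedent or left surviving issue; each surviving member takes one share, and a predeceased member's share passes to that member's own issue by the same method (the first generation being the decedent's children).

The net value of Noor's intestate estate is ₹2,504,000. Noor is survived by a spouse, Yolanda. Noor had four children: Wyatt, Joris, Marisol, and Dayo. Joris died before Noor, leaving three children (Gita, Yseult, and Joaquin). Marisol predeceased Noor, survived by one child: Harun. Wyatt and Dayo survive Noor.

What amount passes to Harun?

Harun receives ₹432,000.

Yolanda first takes ₹200,000, leaving a balance of ₹2,304,000. Yolanda then takes one-quarter of the balance (₹576,000), for a total of ₹776,000. The remaining ₹1,728,000 passes to the descendants.
The descendants' portion (₹1,728,000) is divided into 4 shares of ₹432,000: Wyatt and Dayo each take ₹432,000; Joris's ₹432,000 share passes to Joris's issue; Marisol's ₹432,000 share passes to Marisol's issue.
Joris's share (₹432,000) is divided into 3 shares of ₹144,000: Gita, Yseult, and Joaquin each take ₹144,000.
Marisol's share (₹432,000) passes entirely to Harun.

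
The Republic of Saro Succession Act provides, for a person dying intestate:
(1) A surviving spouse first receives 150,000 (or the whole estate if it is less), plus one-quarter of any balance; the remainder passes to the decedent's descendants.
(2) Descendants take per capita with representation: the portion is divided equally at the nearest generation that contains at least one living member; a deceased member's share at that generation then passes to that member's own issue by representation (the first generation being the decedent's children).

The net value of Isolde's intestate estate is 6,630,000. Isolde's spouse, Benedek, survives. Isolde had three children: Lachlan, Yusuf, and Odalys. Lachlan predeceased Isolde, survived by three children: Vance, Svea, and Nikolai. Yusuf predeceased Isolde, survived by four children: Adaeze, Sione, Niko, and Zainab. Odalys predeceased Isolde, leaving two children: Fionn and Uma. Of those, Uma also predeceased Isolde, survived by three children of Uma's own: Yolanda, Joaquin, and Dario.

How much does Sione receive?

Benedek first takes 150,000, leaving a balance of 6,480,000. Benedek then takes one-quarter of the balance (1,620,000), for a total of 1,770,000. The remaining 4,860,000 passes to the descendants.
No child survives, so the initial division is made at the grandchildren's generation.
The descendants' portion (4,860,000) is divided into 9 shares of 540,000: Vance, Svea, Nikolai, Adaeze, Sione, Niko, Zainab, and Fionn each take 540,000; Uma's 540,000 share passes to Uma's issue.
Uma's share (540,000) is divided into 3 shares of 180,000: Yolanda, Joaquin, and Dario each take 180,000.

Sione receives 540,000.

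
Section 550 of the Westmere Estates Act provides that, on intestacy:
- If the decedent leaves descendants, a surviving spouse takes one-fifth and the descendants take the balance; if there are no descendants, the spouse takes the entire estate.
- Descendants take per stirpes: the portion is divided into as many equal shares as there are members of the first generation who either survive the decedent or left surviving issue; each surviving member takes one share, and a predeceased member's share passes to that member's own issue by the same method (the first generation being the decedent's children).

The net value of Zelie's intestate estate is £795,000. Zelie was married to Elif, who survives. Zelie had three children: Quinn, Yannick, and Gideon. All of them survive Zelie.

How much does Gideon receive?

Elif takes one-fifth of £795,000 = £159,000. The remaining £636,000 passes to the descendants.
The descendants' portion (£636,000) is divided into 3 shares of £212,000: Quinn, Yannick, and Gideon each take £212,000.

Gideon receives £212,000.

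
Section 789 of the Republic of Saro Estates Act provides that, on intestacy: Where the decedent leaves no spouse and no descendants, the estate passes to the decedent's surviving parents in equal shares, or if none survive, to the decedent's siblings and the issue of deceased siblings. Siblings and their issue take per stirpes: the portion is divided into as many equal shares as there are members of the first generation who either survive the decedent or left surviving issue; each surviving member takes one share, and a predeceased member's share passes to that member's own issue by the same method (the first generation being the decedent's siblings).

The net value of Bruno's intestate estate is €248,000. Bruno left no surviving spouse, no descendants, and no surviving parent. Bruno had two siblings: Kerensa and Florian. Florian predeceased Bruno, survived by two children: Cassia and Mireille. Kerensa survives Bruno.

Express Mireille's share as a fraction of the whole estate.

Mireille receives 1/4 of the estate.

The entire €248,000 passes to the siblings and their issue.
That amount (€248,000) is divided into 2 shares of €124,000: Kerensa takes €124,000; Florian's €124,000 share passes to Florian's issue.
Florian's share (€124,000) is divided into 2 shares of €62,000: Cassia and Mireille each take €62,000.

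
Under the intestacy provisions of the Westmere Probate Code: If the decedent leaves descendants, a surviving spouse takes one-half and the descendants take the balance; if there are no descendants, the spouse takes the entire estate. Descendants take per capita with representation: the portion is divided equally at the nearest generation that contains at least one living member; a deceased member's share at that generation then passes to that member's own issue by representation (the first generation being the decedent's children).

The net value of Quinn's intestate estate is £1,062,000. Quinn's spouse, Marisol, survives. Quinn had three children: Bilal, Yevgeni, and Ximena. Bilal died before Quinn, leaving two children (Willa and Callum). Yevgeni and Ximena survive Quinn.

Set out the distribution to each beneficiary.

Marisol: £531,000; Willa: £88,500; Callum: £88,500; Yevgeni: £177,000; Ximena: £177,000

Marisol takes one-half of £1,062,000 = £531,000. The remaining £531,000 passes to the descendants.
The descendants' portion (£531,000) is divided into 3 shares of £177,000: Yevgeni and Ximena each take £177,000; Bilal's £177,000 share passes to Bilal's issue.
Bilal's share (£177,000) is divided into 2 shares of £88,500: Willa and Callum each take £88,500.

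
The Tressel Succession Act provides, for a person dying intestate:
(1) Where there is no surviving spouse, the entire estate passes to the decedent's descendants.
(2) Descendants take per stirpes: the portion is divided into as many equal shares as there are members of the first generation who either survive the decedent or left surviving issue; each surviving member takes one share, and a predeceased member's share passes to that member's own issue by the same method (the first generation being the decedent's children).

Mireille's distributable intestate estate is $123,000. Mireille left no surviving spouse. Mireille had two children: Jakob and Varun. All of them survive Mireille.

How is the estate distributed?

Jakob: $61,500; Varun: $61,500

The entire $123,000 passes to the descendants.
That amount ($123,000) is divided into 2 shares of $61,500: Jakob and Varun each take $61,500.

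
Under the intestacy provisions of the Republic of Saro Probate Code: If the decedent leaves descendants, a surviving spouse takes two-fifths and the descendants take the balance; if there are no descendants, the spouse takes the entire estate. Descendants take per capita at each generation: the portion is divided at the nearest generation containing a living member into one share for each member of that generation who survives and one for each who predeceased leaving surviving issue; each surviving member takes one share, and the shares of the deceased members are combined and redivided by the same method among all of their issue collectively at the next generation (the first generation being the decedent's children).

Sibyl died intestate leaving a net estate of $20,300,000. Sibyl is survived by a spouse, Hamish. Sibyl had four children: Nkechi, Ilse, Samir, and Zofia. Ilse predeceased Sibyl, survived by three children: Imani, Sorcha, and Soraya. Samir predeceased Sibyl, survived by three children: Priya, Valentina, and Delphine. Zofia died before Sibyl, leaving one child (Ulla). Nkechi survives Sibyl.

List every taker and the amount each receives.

Hamish: $8,120,000; Nkechi: $3,045,000; Imani: $1,305,000; Sorcha: $1,305,000; Soraya: $1,305,000; Priya: $1,305,000; Valentina: $1,305,000; Delphine: $1,305,000; Ulla: $1,305,000

Hamish takes two-fifths of $20,300,000 = $8,120,000. The remaining $12,180,000 passes to the descendants.
The descendants' portion ($12,180,000) is divided at the children's generation into 4 shares of $3,045,000. Nkechi takes $3,045,000. The 3 shares of the deceased (Ilse, Samir, and Zofia) are combined into a pool of $9,135,000.
That pool ($9,135,000) is divided at the grandchildren's generation equally among Imani, Sorcha, Soraya, Priya, Valentina, Delphine, and Ulla: $1,305,000 each.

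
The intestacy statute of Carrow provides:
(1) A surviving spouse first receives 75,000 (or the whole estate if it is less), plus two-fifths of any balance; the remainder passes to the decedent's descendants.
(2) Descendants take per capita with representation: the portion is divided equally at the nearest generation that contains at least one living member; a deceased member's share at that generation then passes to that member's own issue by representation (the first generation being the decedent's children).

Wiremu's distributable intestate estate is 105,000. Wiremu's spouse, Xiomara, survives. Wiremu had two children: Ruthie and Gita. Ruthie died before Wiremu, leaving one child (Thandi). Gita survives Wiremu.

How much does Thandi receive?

Xiomara first takes 75,000, leaving a balance of 30,000. Xiomara then takes two-fifths of the balance (12,000), for a total of 87,000. The remaining 18,000 passes to the descendants.
The descendants' portion (18,000) is divided into 2 shares of 9,000: Gita takes 9,000; Ruthie's 9,000 share passes to Ruthie's issue.
Ruthie's share (9,000) passes entirely to Thandi.

Thandi receives 9,000.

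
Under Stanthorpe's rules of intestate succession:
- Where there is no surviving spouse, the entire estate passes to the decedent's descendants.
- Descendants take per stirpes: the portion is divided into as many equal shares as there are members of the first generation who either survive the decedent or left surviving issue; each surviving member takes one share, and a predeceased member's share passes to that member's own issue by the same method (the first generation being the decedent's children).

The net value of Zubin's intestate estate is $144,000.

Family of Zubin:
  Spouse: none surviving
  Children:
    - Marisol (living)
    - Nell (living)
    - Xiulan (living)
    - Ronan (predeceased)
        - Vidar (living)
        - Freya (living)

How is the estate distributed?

Marisol: $36,000; Nell: $36,000; Xiulan: $36,000; Vidar: $18,000; Freya: $18,000

The entire $144,000 passes to the descendants.
That amount ($144,000) is divided into 4 shares of $36,000: Marisol, Nell, and Xiulan each take $36,000; Ronan's $36,000 share passes to Ronan's issue.
Ronan's share ($36,000) is divided into 2 shares of $18,000: Vidar and Freya each take $18,000.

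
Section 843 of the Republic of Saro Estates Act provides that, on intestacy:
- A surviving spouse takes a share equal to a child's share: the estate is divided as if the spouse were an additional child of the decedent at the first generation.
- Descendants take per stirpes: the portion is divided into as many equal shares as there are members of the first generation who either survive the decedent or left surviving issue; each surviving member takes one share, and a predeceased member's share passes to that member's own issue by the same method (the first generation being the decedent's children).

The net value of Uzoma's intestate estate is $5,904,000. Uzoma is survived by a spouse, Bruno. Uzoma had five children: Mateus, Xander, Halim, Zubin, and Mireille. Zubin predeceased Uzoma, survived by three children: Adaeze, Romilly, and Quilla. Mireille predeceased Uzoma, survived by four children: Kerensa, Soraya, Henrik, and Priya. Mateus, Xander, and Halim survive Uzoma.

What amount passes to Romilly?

Romilly receives $328,000.

The spouse counts as an additional share at the children's level, so there are 6 primary shares of $984,000. Bruno takes one such share ($984,000).
The children's combined portion ($4,920,000) is divided into 5 shares of $984,000: Mateus, Xander, and Halim each take $984,000; Zubin's $984,000 share passes to Zubin's issue; Mireille's $984,000 share passes to Mireille's issue.
Zubin's share ($984,000) is divided into 3 shares of $328,000: Adaeze, Romilly, and Quilla each take $328,000.
Mireille's share ($984,000) is divided into 4 shares of $246,000: Kerensa, Soraya, Henrik, and Priya each take $246,000.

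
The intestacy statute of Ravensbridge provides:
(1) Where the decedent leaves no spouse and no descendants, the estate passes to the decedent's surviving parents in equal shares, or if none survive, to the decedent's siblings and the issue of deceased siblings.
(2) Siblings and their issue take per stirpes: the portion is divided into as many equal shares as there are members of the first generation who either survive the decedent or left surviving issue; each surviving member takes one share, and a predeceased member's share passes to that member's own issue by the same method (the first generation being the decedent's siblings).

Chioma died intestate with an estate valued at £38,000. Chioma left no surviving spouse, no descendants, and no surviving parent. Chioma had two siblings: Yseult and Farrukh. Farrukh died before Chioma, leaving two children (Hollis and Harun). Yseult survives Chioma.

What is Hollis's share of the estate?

The entire £38,000 passes to the siblings and their issue.
That amount (£38,000) is divided into 2 shares of £19,000: Yseult takes £19,000; Farrukh's £19,000 share passes to Farrukh's issue.
Farrukh's share (£19,000) is divided into 2 shares of £9,500: Hollis and Harun each take £9,500.

Hollis receives £9,500.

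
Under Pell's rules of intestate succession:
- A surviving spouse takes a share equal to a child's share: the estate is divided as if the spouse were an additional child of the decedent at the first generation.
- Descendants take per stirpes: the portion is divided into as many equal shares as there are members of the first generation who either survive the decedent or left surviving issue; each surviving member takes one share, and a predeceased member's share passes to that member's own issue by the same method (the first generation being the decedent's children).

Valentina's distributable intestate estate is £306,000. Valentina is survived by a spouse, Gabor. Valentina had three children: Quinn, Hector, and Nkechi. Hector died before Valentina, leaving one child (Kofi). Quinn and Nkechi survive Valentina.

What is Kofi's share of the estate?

Kofi receives £76,500.

The spouse counts as an additional share at the children's level, so there are 4 primary shares of £76,500. Gabor takes one such share (£76,500).
The children's combined portion (£229,500) is divided into 3 shares of £76,500: Quinn and Nkechi each take £76,500; Hector's £76,500 share passes to Hector's issue.
Hector's share (£76,500) passes entirely to Kofi.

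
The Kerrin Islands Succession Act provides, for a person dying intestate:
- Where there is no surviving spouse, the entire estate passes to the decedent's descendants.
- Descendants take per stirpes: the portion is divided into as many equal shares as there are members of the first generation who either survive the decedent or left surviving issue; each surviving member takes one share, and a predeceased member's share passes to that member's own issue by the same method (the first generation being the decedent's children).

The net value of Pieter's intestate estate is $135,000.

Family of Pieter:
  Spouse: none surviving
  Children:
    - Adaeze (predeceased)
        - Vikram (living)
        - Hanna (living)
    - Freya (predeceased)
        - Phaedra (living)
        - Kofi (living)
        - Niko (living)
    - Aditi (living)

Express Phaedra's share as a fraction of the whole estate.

The entire $135,000 passes to the descendants.
That amount ($135,000) is divided into 3 shares of $45,000: Aditi takes $45,000; Adaeze's $45,000 share passes to Adaeze's issue; Freya's $45,000 share passes to Freya's issue.
Adaeze's share ($45,000) is divided into 2 shares of $22,500: Vikram and Hanna each take $22,500.
Freya's share ($45,000) is divided into 3 shares of $15,000: Phaedra, Kofi, and Niko each take $15,000.

Phaedra receives 1/9 of the estate.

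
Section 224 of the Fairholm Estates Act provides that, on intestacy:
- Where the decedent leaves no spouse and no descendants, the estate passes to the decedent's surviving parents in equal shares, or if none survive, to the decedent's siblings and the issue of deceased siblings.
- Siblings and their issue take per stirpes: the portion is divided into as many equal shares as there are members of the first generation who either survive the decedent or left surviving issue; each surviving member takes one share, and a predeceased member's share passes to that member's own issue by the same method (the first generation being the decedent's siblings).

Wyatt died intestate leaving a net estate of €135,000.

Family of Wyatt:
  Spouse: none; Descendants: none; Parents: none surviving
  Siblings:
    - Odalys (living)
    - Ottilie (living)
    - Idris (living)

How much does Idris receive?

The entire €135,000 passes to the siblings and their issue.
That amount (€135,000) is divided into 3 shares of €45,000: Odalys, Ottilie, and Idris each take €45,000.

Idris receives €45,000.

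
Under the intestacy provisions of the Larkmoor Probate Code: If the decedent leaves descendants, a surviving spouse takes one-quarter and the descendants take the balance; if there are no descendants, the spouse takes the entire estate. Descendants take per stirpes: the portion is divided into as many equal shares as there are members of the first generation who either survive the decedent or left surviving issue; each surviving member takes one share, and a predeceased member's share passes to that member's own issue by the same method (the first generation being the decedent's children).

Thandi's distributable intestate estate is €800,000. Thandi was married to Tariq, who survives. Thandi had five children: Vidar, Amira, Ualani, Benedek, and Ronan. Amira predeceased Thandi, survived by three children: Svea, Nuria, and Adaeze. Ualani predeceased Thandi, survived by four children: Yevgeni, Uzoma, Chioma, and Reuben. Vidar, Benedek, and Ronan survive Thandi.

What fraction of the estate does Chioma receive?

Chioma receives 3/80 of the estate.

Tariq takes one-quarter of €800,000 = €200,000. The remaining €600,000 passes to the descendants.
The descendants' portion (€600,000) is divided into 5 shares of €120,000: Vidar, Benedek, and Ronan each take €120,000; Amira's €120,000 share passes to Amira's issue; Ualani's €120,000 share passes to Ualani's issue.
Amira's share (€120,000) is divided into 3 shares of €40,000: Svea, Nuria, and Adaeze each take €40,000.
Ualani's share (€120,000) is divided into 4 shares of €30,000: Yevgeni, Uzoma, Chioma, and Reuben each take €30,000.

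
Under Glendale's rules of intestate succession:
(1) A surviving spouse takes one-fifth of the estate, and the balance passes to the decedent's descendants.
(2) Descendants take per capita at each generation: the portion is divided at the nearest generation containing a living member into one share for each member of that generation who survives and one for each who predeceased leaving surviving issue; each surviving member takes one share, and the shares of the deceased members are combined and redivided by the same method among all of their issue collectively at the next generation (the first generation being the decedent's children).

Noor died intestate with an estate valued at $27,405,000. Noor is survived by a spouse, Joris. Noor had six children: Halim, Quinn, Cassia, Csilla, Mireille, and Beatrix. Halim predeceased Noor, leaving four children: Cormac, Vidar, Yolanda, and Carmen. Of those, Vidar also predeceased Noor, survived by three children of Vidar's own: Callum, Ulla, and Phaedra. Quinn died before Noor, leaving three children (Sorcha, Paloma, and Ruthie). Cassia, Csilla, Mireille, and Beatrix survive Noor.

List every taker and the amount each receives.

Joris: $5,481,000; Cormac: $1,044,000; Callum: $348,000; Ulla: $348,000; Phaedra: $348,000; Yolanda: $1,044,000; Carmen: $1,044,000; Sorcha: $1,044,000; Paloma: $1,044,000; Ruthie: $1,044,000; Cassia: $3,654,000; Csilla: $3,654,000; Mireille: $3,654,000; Beatrix: $3,654,000

Joris takes one-fifth of $27,405,000 = $5,481,000. The remaining $21,924,000 passes to the descendants.
The descendants' portion ($21,924,000) is divided at the children's generation into 6 shares of $3,654,000. Cassia, Csilla, Mireille, and Beatrix each take $3,654,000. The 2 shares of the deceased (Halim and Quinn) are combined into a pool of $7,308,000.
That pool ($7,308,000) is divided at the grandchildren's generation into 7 shares of $1,044,000. Cormac, Yolanda, Carmen, Sorcha, Paloma, and Ruthie each take $1,044,000. The remaining share for the deceased Vidar ($1,044,000) is carried to the next generation.
That pool ($1,044,000) is divided at the great-grandchildren's generation equally among Callum, Ulla, and Phaedra: $348,000 each.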